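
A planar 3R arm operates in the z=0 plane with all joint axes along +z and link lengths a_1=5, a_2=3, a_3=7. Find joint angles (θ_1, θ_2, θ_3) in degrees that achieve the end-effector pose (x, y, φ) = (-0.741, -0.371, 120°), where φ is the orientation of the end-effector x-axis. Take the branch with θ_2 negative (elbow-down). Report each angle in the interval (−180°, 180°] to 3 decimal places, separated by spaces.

-44.999 -60.005 -134.997

wrist centre = target − a_3·(cos φ, sin φ) = (2.7590, -6.4332)
cos θ_2 = (48.9979−5²−3²)/(2·5·3) = 0.4999; θ_2 = -60.0047° (elbow-down)
β = atan2(-6.4332,2.7590) = -66.7869°; ψ = atan2(-2.5982,6.4998) = -21.7884°
θ_1 = β − ψ = -44.9986°
θ_3 = φ − θ_1 − θ_2 = -134.9967° (wrapped to (-180°,180°])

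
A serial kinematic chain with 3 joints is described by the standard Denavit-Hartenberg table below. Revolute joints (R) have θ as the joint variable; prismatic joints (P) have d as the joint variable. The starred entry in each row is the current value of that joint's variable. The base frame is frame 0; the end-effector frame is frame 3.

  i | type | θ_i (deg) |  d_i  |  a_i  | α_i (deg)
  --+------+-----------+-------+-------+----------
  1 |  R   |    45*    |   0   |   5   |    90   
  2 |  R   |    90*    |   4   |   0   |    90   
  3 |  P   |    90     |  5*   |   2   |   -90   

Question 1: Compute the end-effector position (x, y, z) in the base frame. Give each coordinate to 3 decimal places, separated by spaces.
after link 1: o_1 = (3.5355, 3.5355, 0.0000)
after link 2: o_2 = (6.3640, 0.7071, 0.0000)
after link 3: o_3 = (11.3137, 2.8284, 0.0000)

11.314 2.828 0.000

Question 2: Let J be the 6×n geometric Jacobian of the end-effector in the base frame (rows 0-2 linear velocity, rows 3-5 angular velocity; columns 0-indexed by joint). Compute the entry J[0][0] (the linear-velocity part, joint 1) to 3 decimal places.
-2.828

axis z_0 = ẑ; lever o_n−o_0 = (11.3137,2.8284,0.0000)
cross product → J_v[:, 0] = (-2.8284,11.3137,0.0000)
J_ω[:, 0] = z_0
entry J[0][0] = -2.8284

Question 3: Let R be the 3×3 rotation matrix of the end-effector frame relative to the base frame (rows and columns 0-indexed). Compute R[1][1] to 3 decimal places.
End-effector y-axis (col 1 of R) = (-0.7071,-0.7071,0.0000)
R[1][1] = -0.7071

-0.707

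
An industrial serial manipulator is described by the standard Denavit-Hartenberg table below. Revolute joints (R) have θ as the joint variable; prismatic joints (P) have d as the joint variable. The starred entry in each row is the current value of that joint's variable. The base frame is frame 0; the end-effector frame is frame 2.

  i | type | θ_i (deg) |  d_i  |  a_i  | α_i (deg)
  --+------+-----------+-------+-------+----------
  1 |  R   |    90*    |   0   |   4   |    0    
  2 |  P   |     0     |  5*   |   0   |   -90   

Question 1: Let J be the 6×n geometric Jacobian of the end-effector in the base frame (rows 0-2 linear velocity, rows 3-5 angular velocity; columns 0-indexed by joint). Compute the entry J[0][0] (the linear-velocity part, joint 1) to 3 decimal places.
axis z_0 = ẑ; lever o_n−o_0 = (0.0000,4.0000,5.0000)
cross product → J_v[:, 0] = (-4.0000,0.0000,0.0000)
J_ω[:, 0] = z_0
entry J[0][0] = -4.0000

-4.000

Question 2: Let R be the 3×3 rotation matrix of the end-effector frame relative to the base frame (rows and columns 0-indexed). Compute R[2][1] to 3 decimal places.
-1.000

End-effector y-axis (col 1 of R) = (-0.0000,0.0000,-1.0000)
R[2][1] = -1.0000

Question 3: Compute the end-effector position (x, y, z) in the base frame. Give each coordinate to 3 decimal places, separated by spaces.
0.000 4.000 5.000

after link 1: o_1 = (0.0000, 4.0000, 0.0000)
after link 2: o_2 = (0.0000, 4.0000, 5.0000)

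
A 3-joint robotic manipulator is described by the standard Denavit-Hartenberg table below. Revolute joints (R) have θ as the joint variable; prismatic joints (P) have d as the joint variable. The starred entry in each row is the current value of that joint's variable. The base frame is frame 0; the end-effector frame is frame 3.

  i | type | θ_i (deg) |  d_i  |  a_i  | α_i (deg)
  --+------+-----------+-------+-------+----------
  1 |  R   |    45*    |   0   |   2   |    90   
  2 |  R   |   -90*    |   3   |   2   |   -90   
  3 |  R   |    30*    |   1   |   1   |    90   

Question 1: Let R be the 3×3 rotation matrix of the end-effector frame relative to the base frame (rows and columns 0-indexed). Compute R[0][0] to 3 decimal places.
-0.354

End-effector x-axis (col 0 of R) = (-0.3536,0.3536,-0.8660)
R[0][0] = -0.3536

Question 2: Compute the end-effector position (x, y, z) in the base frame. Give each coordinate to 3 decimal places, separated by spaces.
3.889 0.354 -2.866

after link 1: o_1 = (1.4142, 1.4142, 0.0000)
after link 2: o_2 = (3.5355, -0.7071, -2.0000)
after link 3: o_3 = (3.8891, 0.3536, -2.8660)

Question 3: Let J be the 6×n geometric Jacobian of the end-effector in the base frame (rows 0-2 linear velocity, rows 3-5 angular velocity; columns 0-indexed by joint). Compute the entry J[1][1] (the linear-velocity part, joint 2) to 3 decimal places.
axis z_1 = (0.7071,-0.7071,0.0000); lever o_n−o_1 = (2.4749,-1.0607,-2.8660)
cross product → J_v[:, 1] = (2.0266,2.0266,1.0000)
J_ω[:, 1] = z_1
entry J[1][1] = 2.0266

2.027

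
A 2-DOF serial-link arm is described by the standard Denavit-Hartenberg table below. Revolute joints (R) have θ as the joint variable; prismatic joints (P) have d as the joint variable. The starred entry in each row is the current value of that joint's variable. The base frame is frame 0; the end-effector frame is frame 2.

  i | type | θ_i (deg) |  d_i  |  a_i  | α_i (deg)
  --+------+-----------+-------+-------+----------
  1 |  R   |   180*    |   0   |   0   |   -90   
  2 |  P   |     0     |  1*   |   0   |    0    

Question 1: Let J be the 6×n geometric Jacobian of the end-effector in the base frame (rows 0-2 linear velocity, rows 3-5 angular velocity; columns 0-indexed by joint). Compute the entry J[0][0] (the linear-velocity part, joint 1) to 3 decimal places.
axis z_0 = ẑ; lever o_n−o_0 = (-0.0000,-1.0000,0.0000)
cross product → J_v[:, 0] = (1.0000,-0.0000,0.0000)
J_ω[:, 0] = z_0
entry J[0][0] = 1.0000

1.000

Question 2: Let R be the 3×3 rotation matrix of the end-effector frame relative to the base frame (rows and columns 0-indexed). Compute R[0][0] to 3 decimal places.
-1.000

End-effector x-axis (col 0 of R) = (-1.0000,0.0000,0.0000)
R[0][0] = -1.0000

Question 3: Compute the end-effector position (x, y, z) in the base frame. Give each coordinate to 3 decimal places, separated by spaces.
after link 1: o_1 = (0.0000, 0.0000, 0.0000)
after link 2: o_2 = (-0.0000, -1.0000, 0.0000)

-0.000 -1.000 0.000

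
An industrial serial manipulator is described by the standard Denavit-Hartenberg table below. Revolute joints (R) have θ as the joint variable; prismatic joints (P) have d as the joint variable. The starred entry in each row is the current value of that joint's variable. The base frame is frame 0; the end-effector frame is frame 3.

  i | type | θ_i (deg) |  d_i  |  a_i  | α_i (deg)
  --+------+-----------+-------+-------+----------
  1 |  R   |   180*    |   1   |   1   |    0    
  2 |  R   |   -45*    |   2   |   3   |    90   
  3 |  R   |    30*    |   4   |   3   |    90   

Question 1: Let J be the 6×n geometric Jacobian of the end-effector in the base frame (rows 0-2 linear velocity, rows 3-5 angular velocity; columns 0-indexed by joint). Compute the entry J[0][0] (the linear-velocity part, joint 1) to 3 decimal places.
axis z_0 = ẑ; lever o_n−o_0 = (-2.1300,6.7869,4.5000)
cross product → J_v[:, 0] = (-6.7869,-2.1300,0.0000)
J_ω[:, 0] = z_0
entry J[0][0] = -6.7869

-6.787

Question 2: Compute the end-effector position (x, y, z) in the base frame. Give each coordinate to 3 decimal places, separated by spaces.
after link 1: o_1 = (-1.0000, 0.0000, 1.0000)
after link 2: o_2 = (-3.1213, 2.1213, 3.0000)
after link 3: o_3 = (-2.1300, 6.7869, 4.5000)

-2.130 6.787 4.500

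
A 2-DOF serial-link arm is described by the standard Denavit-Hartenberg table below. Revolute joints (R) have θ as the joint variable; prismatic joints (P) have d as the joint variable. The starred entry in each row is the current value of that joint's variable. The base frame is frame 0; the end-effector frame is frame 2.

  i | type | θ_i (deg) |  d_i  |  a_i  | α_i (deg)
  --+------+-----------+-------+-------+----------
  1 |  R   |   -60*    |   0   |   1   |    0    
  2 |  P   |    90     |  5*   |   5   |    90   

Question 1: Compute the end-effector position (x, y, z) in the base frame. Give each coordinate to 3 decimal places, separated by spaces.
after link 1: o_1 = (0.5000, -0.8660, 0.0000)
after link 2: o_2 = (4.8301, 1.6340, 5.0000)

4.830 1.634 5.000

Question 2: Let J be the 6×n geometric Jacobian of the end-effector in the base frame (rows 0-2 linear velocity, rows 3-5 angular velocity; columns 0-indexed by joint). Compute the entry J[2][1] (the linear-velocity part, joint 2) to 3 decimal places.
prismatic axis z_1 = (0.0000,0.0000,1.0000)
J_v[:, 1] = z_1; J_ω[:, 1] = (0,0,0)
entry J[2][1] = 1.0000

1.000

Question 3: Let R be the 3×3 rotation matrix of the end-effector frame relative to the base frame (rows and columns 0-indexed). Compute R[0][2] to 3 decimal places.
0.500

End-effector z-axis (col 2 of R) = (0.5000,-0.8660,0.0000)
R[0][2] = 0.5000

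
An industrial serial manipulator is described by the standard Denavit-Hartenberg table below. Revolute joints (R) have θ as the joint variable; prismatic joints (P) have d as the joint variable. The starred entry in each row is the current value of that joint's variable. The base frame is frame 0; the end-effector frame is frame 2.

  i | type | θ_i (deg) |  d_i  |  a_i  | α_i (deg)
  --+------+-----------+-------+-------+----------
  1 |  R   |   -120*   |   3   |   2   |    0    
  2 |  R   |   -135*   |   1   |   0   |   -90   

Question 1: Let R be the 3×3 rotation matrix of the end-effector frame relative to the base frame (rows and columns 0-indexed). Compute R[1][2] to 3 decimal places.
End-effector z-axis (col 2 of R) = (-0.9659,-0.2588,0.0000)
R[1][2] = -0.2588

-0.259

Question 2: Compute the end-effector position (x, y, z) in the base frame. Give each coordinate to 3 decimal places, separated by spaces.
-1.000 -1.732 4.000

after link 1: o_1 = (-1.0000, -1.7321, 3.0000)
after link 2: o_2 = (-1.0000, -1.7321, 4.0000)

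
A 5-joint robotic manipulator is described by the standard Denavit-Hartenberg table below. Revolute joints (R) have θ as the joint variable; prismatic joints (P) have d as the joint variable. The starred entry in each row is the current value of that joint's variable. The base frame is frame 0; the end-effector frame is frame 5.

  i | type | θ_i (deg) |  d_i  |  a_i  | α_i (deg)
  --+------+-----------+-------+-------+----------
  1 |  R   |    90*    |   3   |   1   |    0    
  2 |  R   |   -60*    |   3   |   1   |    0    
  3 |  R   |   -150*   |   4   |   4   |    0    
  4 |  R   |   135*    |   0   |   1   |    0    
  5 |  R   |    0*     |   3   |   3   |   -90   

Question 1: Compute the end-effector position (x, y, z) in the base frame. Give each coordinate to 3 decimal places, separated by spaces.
2.730 -0.929 13.000

after link 1: o_1 = (0.0000, 1.0000, 3.0000)
after link 2: o_2 = (0.8660, 1.5000, 6.0000)
after link 3: o_3 = (-1.1340, -1.9641, 10.0000)
after link 4: o_4 = (-0.1680, -1.7053, 10.0000)
after link 5: o_5 = (2.7297, -0.9288, 13.0000)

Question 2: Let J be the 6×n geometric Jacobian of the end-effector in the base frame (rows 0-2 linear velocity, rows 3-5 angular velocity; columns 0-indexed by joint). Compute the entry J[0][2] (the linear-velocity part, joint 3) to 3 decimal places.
axis z_2 = (0.0000,0.0000,1.0000); lever o_n−o_2 = (1.8637,-2.4288,7.0000)
cross product → J_v[:, 2] = (2.4288,1.8637,-0.0000)
J_ω[:, 2] = z_2
entry J[0][2] = 2.4288

2.429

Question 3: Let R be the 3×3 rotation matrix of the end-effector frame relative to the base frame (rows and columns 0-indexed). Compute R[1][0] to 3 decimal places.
End-effector x-axis (col 0 of R) = (0.9659,0.2588,0.0000)
R[1][0] = 0.2588

0.259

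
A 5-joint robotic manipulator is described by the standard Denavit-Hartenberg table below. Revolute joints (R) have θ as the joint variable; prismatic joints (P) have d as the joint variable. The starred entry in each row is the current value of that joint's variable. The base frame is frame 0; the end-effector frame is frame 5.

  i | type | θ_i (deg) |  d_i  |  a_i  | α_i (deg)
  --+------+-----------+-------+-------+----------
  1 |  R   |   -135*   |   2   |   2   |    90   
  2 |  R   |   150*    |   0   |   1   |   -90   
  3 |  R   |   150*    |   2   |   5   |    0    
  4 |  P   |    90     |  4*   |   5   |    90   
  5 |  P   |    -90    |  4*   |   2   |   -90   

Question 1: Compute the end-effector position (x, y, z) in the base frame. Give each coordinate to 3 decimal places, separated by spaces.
after link 1: o_1 = (-1.4142, -1.4142, 2.0000)
after link 2: o_2 = (-0.8018, -0.8018, 2.5000)
after link 3: o_3 = (-0.9786, -4.5142, -1.3971)
after link 4: o_4 = (-4.1572, -1.5690, -6.1112)
after link 5: o_5 = (-5.5714, -5.8116, -6.1112)

-5.571 -5.812 -6.111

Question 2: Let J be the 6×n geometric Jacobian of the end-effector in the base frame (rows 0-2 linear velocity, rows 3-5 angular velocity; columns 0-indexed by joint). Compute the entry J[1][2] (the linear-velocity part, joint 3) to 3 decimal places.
7.175

axis z_2 = (0.3536,0.3536,-0.8660); lever o_n−o_2 = (-4.7696,-5.0098,-8.6112)
cross product → J_v[:, 2] = (-7.3831,7.1751,-0.0849)
J_ω[:, 2] = z_2
entry J[1][2] = 7.1751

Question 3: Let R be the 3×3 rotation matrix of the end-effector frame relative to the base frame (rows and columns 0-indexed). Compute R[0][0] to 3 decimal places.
-0.354

End-effector x-axis (col 0 of R) = (-0.3536,-0.3536,0.8660)
R[0][0] = -0.3536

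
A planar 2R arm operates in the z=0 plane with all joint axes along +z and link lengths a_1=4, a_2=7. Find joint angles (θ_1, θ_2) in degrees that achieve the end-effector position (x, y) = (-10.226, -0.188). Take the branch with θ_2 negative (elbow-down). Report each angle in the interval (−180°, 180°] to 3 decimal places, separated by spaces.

cos θ_2 = (104.6064−4²−7²)/(2·4·7) = 0.7073; θ_2 = -44.9878° (elbow-down)
β = atan2(-0.1880,-10.2260) = -178.9468°; ψ = atan2(-4.9487,8.9508) = -28.9372°
θ_1 = β − ψ = -150.0096°

-150.010 -44.988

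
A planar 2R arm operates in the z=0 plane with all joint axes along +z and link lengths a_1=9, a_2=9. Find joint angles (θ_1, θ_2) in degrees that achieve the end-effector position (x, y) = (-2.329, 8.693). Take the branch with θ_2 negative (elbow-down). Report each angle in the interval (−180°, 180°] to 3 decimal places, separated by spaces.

165.000 -120.003

cos θ_2 = (80.9925−9²−9²)/(2·9·9) = -0.5000; θ_2 = -120.0031° (elbow-down)
β = atan2(8.6930,-2.3290) = 104.9983°; ψ = atan2(-7.7940,4.4996) = -60.0015°
θ_1 = β − ψ = 164.9998°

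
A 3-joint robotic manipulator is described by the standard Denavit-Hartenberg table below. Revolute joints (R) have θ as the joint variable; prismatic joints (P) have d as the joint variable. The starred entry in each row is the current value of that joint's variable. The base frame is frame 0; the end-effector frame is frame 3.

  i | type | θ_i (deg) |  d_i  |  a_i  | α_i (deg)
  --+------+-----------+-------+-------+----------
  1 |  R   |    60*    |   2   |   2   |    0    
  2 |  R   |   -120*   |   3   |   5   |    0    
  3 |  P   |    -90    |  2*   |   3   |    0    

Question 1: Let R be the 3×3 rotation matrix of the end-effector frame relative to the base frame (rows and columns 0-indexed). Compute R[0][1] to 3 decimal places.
End-effector y-axis (col 1 of R) = (0.5000,-0.8660,0.0000)
R[0][1] = 0.5000

0.500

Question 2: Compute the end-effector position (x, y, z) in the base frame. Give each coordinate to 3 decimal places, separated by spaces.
0.902 -4.098 7.000

after link 1: o_1 = (1.0000, 1.7321, 2.0000)
after link 2: o_2 = (3.5000, -2.5981, 5.0000)
after link 3: o_3 = (0.9019, -4.0981, 7.0000)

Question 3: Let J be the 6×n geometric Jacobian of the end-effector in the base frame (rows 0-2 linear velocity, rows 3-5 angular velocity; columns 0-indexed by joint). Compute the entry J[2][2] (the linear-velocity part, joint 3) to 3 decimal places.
1.000

prismatic axis z_2 = (0.0000,0.0000,1.0000)
J_v[:, 2] = z_2; J_ω[:, 2] = (0,0,0)
entry J[2][2] = 1.0000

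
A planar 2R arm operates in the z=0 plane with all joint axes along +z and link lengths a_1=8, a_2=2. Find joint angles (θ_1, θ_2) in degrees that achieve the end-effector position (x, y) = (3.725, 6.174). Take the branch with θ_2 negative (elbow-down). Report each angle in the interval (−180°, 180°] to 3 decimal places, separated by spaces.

72.793 -120.013

cos θ_2 = (51.9939−8²−2²)/(2·8·2) = -0.5002; θ_2 = -120.0126° (elbow-down)
β = atan2(6.1740,3.7250) = 58.8959°; ψ = atan2(-1.7318,6.9996) = -13.8969°
θ_1 = β − ψ = 72.7928°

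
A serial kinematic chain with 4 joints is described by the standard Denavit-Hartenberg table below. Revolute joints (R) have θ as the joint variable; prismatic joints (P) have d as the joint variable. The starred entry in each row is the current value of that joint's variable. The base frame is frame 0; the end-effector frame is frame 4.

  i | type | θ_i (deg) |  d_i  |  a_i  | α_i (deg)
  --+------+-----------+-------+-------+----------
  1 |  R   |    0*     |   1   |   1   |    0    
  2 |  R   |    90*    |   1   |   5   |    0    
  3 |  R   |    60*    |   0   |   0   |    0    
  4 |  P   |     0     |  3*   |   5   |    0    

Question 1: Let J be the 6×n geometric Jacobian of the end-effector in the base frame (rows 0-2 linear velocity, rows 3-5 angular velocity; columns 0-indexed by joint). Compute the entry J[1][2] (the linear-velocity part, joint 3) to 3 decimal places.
axis z_2 = (0.0000,0.0000,1.0000); lever o_n−o_2 = (-4.3301,2.5000,3.0000)
cross product → J_v[:, 2] = (-2.5000,-4.3301,0.0000)
J_ω[:, 2] = z_2
entry J[1][2] = -4.3301

-4.330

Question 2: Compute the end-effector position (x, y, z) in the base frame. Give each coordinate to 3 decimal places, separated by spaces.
after link 1: o_1 = (1.0000, 0.0000, 1.0000)
after link 2: o_2 = (1.0000, 5.0000, 2.0000)
after link 3: o_3 = (1.0000, 5.0000, 2.0000)
after link 4: o_4 = (-3.3301, 7.5000, 5.0000)

-3.330 7.500 5.000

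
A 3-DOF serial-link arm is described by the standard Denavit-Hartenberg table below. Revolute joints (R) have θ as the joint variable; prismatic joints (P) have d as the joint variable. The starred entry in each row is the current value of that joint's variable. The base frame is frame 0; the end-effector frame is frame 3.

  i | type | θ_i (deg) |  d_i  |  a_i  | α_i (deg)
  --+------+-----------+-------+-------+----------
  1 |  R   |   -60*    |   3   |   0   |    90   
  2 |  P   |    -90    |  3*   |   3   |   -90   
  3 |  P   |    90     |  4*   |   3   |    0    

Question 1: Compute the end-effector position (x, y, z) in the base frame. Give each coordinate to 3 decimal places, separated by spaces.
2.000 -3.464 0.000

after link 1: o_1 = (0.0000, 0.0000, 3.0000)
after link 2: o_2 = (-2.5981, -1.5000, 0.0000)
after link 3: o_3 = (2.0000, -3.4641, 0.0000)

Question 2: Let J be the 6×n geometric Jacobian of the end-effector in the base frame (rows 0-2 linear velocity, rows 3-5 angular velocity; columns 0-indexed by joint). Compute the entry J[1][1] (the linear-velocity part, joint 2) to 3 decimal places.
prismatic axis z_1 = (-0.8660,-0.5000,0.0000)
J_v[:, 1] = z_1; J_ω[:, 1] = (0,0,0)
entry J[1][1] = -0.5000

-0.500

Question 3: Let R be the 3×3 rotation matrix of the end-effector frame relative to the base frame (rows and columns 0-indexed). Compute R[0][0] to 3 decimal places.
End-effector x-axis (col 0 of R) = (0.8660,0.5000,-0.0000)
R[0][0] = 0.8660

0.866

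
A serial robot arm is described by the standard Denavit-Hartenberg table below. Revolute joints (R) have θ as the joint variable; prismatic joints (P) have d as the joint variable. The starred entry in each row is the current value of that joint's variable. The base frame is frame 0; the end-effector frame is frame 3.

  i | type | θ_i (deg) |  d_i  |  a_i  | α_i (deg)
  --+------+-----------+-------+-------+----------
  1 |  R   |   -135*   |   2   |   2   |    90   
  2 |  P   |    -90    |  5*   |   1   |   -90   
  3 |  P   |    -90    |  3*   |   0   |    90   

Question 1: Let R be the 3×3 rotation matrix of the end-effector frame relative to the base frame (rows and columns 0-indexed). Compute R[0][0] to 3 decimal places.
-0.707

End-effector x-axis (col 0 of R) = (-0.7071,0.7071,0.0000)
R[0][0] = -0.7071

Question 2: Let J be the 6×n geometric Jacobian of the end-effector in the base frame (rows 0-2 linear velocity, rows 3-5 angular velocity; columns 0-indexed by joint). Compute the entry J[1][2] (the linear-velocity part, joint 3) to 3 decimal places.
-0.707

prismatic axis z_2 = (-0.7071,-0.7071,0.0000)
J_v[:, 2] = z_2; J_ω[:, 2] = (0,0,0)
entry J[1][2] = -0.7071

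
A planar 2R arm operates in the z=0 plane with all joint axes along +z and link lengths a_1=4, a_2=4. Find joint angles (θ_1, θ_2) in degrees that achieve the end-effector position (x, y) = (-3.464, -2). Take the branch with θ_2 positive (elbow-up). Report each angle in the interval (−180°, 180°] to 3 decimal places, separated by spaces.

cos θ_2 = (15.9993−4²−4²)/(2·4·4) = -0.5000; θ_2 = 120.0015° (elbow-up)
β = atan2(-2.0000,-3.4640) = -149.9993°; ψ = atan2(3.4641,1.9999) = 60.0007°
θ_1 = β − ψ = -210.0000°

150.000 120.001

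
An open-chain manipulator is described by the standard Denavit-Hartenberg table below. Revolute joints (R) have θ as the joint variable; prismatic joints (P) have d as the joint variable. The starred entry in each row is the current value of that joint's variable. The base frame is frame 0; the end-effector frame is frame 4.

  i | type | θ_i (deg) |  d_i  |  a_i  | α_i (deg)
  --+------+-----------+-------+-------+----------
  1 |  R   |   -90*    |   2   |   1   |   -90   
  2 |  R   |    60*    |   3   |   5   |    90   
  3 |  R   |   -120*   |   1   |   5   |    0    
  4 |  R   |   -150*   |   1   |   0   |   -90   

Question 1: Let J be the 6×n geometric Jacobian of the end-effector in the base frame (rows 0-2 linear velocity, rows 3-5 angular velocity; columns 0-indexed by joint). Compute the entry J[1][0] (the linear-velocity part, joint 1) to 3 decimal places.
axis z_0 = ẑ; lever o_n−o_0 = (-1.3301,-3.9821,0.8349)
cross product → J_v[:, 0] = (3.9821,-1.3301,0.0000)
J_ω[:, 0] = z_0
entry J[1][0] = -1.3301

-1.330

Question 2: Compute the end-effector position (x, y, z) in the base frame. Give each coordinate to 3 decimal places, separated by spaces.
after link 1: o_1 = (0.0000, -1.0000, 2.0000)
after link 2: o_2 = (3.0000, -3.5000, -2.3301)
after link 3: o_3 = (-1.3301, -3.1160, 0.3349)
after link 4: o_4 = (-1.3301, -3.9821, 0.8349)

-1.330 -3.982 0.835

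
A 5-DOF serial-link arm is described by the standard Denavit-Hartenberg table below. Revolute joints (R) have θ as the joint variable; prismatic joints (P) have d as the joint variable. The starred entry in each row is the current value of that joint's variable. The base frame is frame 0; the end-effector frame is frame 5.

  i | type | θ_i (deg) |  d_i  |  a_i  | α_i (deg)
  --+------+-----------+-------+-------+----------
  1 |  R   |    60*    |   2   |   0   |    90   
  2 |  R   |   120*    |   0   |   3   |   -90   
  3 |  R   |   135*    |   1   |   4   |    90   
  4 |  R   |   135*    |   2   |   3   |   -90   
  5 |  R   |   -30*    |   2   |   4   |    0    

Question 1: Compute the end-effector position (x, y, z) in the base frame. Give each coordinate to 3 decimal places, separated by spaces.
after link 1: o_1 = (0.0000, 0.0000, 2.0000)
after link 2: o_2 = (-0.7500, -1.2990, 4.5981)
after link 3: o_3 = (-2.9254, 0.5899, 1.6486)
after link 4: o_4 = (-4.4982, -2.3059, 3.1117)
after link 5: o_5 = (-4.8418, -5.5366, 6.1848)

-4.842 -5.537 6.185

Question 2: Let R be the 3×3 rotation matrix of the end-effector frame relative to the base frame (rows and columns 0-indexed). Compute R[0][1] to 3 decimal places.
0.684

End-effector y-axis (col 1 of R) = (0.6843,-0.5394,-0.4906)
R[0][1] = 0.6843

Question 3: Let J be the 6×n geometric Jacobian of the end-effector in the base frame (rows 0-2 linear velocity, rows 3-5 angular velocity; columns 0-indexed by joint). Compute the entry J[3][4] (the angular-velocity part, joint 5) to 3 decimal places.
axis z_4 = (0.6142,0.0638,0.7866); lever o_n−o_4 = (-0.3436,-3.2308,3.0731)
cross product → J_v[:, 4] = (2.7373,-2.1578,-1.9624)
J_ω[:, 4] = z_4
entry J[3][4] = 0.6142

0.614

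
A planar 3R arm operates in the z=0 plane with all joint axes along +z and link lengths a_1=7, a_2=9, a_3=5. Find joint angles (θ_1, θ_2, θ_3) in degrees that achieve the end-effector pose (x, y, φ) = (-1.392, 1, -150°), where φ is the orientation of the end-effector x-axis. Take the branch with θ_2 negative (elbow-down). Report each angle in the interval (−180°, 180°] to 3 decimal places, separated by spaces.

149.995 -149.998 -149.997

wrist centre = target − a_3·(cos φ, sin φ) = (2.9381, 3.5000)
cos θ_2 = (20.8826−7²−9²)/(2·7·9) = -0.8660; θ_2 = -149.9984° (elbow-down)
β = atan2(3.5000,2.9381) = 49.9877°; ψ = atan2(-4.5002,-0.7941) = -100.0073°
θ_1 = β − ψ = 149.9950°
θ_3 = φ − θ_1 − θ_2 = -149.9966° (wrapped to (-180°,180°])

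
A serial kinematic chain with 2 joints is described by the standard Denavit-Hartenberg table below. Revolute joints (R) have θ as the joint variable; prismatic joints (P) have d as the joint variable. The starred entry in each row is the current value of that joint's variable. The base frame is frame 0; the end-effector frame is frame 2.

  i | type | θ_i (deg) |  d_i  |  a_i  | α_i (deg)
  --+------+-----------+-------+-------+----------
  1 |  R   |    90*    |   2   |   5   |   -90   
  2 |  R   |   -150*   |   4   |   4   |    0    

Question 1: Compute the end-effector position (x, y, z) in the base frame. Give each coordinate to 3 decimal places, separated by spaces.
-4.000 1.536 4.000

after link 1: o_1 = (0.0000, 5.0000, 2.0000)
after link 2: o_2 = (-4.0000, 1.5359, 4.0000)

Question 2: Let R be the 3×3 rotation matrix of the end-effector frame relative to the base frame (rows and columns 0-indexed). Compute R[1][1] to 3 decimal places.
0.500

End-effector y-axis (col 1 of R) = (0.0000,0.5000,0.8660)
R[1][1] = 0.5000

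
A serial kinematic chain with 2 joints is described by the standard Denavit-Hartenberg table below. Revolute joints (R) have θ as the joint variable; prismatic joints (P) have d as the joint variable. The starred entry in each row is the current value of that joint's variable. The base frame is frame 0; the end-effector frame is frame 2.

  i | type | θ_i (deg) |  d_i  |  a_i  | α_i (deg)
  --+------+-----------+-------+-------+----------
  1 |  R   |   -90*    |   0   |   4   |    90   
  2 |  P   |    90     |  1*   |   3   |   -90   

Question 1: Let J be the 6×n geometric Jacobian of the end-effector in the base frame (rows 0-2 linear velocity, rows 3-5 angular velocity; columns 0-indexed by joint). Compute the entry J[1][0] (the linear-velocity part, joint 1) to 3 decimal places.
axis z_0 = ẑ; lever o_n−o_0 = (-1.0000,-4.0000,3.0000)
cross product → J_v[:, 0] = (4.0000,-1.0000,0.0000)
J_ω[:, 0] = z_0
entry J[1][0] = -1.0000

-1.000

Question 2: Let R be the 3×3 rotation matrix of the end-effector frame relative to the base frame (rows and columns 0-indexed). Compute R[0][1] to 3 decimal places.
End-effector y-axis (col 1 of R) = (1.0000,0.0000,-0.0000)
R[0][1] = 1.0000

1.000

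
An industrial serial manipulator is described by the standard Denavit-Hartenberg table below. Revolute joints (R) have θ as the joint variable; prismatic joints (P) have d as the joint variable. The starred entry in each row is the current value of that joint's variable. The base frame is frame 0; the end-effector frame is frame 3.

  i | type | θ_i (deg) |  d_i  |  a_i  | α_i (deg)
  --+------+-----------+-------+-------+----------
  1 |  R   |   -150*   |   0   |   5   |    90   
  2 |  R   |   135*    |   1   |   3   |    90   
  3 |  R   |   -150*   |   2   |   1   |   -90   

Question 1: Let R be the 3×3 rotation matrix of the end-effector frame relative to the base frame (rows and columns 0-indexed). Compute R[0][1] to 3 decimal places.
End-effector y-axis (col 1 of R) = (0.6124,0.3536,-0.7071)
R[0][1] = 0.6124

0.612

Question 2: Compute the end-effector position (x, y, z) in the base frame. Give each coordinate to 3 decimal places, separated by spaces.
after link 1: o_1 = (-4.3301, -2.5000, 0.0000)
after link 2: o_2 = (-2.9930, -0.5733, 2.1213)
after link 3: o_3 = (-4.4981, -2.0196, 2.9232)

-4.498 -2.020 2.923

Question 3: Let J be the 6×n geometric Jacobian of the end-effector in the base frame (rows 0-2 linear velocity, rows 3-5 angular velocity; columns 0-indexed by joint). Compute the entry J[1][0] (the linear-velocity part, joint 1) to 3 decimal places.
axis z_0 = ẑ; lever o_n−o_0 = (-4.4981,-2.0196,2.9232)
cross product → J_v[:, 0] = (2.0196,-4.4981,0.0000)
J_ω[:, 0] = z_0
entry J[1][0] = -4.4981

-4.498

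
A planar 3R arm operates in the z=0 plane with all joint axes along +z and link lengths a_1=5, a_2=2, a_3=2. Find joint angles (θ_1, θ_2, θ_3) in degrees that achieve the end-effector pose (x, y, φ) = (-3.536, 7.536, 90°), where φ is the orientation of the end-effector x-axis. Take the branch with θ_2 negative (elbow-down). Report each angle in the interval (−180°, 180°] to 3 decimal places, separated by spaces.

134.992 -44.966 -0.027

wrist centre = target − a_3·(cos φ, sin φ) = (-3.5360, 5.5360)
cos θ_2 = (43.1506−5²−2²)/(2·5·2) = 0.7075; θ_2 = -44.9657° (elbow-down)
β = atan2(5.5360,-3.5360) = 122.5675°; ψ = atan2(-1.4134,6.4151) = -12.4249°
θ_1 = β − ψ = 134.9924°
θ_3 = φ − θ_1 − θ_2 = -0.0267° (wrapped to (-180°,180°])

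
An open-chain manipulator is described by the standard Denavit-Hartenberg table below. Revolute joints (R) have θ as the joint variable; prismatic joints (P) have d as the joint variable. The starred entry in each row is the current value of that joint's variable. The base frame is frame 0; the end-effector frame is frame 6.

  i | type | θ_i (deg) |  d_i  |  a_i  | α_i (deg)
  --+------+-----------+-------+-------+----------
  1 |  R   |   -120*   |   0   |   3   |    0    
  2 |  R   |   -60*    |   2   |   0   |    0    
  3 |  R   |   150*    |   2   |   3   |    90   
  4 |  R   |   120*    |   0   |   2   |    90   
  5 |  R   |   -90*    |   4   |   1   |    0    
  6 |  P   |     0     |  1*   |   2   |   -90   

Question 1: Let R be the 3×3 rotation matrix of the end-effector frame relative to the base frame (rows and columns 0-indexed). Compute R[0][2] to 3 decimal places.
-0.433

End-effector z-axis (col 2 of R) = (-0.4330,0.2500,0.8660)
R[0][2] = -0.4330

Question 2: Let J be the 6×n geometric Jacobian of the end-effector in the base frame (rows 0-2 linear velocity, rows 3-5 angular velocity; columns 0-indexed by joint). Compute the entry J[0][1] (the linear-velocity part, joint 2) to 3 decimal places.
0.567

axis z_1 = (0.0000,0.0000,1.0000); lever o_n−o_1 = (6.9821,-0.5670,8.2321)
cross product → J_v[:, 1] = (0.5670,6.9821,-0.0000)
J_ω[:, 1] = z_1
entry J[0][1] = 0.5670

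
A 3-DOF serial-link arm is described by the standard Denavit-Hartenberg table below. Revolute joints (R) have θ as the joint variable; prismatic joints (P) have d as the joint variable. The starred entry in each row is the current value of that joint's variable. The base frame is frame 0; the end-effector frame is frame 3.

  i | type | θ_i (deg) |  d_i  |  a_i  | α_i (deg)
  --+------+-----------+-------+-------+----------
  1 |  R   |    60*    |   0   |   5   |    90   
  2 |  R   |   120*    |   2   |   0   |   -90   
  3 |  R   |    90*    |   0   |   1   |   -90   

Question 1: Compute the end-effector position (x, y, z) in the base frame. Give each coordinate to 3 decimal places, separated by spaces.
after link 1: o_1 = (2.5000, 4.3301, 0.0000)
after link 2: o_2 = (4.2321, 3.3301, 0.0000)
after link 3: o_3 = (3.3660, 3.8301, 0.0000)

3.366 3.830 0.000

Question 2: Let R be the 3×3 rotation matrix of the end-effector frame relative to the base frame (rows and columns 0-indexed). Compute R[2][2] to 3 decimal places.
-0.866

End-effector z-axis (col 2 of R) = (0.2500,0.4330,-0.8660)
R[2][2] = -0.8660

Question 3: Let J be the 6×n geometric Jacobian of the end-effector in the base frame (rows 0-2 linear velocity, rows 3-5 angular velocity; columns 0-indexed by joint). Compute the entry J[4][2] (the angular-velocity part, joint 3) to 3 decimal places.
-0.750

axis z_2 = (-0.4330,-0.7500,-0.5000); lever o_n−o_2 = (-0.8660,0.5000,-0.0000)
cross product → J_v[:, 2] = (0.2500,0.4330,-0.8660)
J_ω[:, 2] = z_2
entry J[4][2] = -0.7500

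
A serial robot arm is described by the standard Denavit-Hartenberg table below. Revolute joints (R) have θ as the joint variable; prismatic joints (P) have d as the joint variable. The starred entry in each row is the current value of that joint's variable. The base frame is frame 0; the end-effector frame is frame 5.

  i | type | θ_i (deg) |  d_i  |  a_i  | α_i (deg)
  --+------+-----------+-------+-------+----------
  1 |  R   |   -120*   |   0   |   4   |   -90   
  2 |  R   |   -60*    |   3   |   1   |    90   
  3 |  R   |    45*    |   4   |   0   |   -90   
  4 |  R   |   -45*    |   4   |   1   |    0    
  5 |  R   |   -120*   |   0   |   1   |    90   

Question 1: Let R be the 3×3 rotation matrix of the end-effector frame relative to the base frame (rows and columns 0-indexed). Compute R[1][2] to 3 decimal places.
-0.554

End-effector z-axis (col 2 of R) = (-0.5310,-0.5537,-0.6415)
R[1][2] = -0.5537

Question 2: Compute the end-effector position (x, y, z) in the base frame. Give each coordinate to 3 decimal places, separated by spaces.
5.542 -1.691 0.741

after link 1: o_1 = (-2.0000, -3.4641, 0.0000)
after link 2: o_2 = (0.3481, -5.3971, 0.8660)
after link 3: o_3 = (2.0801, -2.3971, 2.8660)
after link 4: o_4 = (5.8509, -2.5228, 1.2031)
after link 5: o_5 = (5.5422, -1.6914, 0.7410)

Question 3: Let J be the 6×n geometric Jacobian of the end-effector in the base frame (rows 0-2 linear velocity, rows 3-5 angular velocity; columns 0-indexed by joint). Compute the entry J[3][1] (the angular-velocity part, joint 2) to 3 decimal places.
0.866

axis z_1 = (0.8660,-0.5000,0.0000); lever o_n−o_1 = (7.5422,1.7727,0.7410)
cross product → J_v[:, 1] = (-0.3705,-0.6417,5.3063)
J_ω[:, 1] = z_1
entry J[3][1] = 0.8660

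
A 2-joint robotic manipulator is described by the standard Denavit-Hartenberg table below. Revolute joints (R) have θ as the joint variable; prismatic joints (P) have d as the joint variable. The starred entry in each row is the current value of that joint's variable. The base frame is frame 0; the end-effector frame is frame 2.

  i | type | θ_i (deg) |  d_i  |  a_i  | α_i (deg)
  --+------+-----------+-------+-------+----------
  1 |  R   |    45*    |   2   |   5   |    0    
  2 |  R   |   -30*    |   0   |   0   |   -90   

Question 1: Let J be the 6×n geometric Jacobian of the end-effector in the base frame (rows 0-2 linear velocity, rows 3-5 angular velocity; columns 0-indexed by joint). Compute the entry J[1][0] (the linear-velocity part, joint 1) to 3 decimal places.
3.536

axis z_0 = ẑ; lever o_n−o_0 = (3.5355,3.5355,2.0000)
cross product → J_v[:, 0] = (-3.5355,3.5355,0.0000)
J_ω[:, 0] = z_0
entry J[1][0] = 3.5355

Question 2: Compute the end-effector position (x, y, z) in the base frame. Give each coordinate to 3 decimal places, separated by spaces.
3.536 3.536 2.000

after link 1: o_1 = (3.5355, 3.5355, 2.0000)
after link 2: o_2 = (3.5355, 3.5355, 2.0000)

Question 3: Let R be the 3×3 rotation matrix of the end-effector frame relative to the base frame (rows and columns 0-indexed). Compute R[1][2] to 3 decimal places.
End-effector z-axis (col 2 of R) = (-0.2588,0.9659,0.0000)
R[1][2] = 0.9659

0.966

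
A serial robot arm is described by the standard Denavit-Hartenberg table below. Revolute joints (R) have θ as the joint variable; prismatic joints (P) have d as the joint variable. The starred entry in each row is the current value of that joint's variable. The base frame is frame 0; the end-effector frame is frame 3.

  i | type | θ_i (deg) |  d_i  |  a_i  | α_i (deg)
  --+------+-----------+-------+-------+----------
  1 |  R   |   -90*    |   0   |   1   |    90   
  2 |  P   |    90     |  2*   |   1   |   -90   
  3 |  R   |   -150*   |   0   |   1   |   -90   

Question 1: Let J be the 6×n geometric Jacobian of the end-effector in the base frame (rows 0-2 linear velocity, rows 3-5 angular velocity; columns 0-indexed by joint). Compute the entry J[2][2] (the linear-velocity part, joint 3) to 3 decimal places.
0.500

axis z_2 = (-0.0000,1.0000,0.0000); lever o_n−o_2 = (-0.5000,0.0000,-0.8660)
cross product → J_v[:, 2] = (-0.8660,-0.0000,0.5000)
J_ω[:, 2] = z_2
entry J[2][2] = 0.5000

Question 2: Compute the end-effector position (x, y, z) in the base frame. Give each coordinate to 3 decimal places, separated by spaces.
after link 1: o_1 = (0.0000, -1.0000, 0.0000)
after link 2: o_2 = (-2.0000, -1.0000, 1.0000)
after link 3: o_3 = (-2.5000, -1.0000, 0.1340)

-2.500 -1.000 0.134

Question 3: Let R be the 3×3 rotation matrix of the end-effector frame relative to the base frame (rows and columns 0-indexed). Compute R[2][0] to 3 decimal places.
-0.866

End-effector x-axis (col 0 of R) = (-0.5000,-0.0000,-0.8660)
R[2][0] = -0.8660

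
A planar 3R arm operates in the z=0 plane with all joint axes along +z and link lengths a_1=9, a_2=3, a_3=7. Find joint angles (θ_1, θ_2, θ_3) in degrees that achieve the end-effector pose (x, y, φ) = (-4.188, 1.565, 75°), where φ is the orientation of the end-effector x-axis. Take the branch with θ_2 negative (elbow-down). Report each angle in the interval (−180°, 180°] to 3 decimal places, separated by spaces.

-119.997 -120.000 -45.003

wrist centre = target − a_3·(cos φ, sin φ) = (-5.9997, -5.1965)
cos θ_2 = (63.0002−9²−3²)/(2·9·3) = -0.5000; θ_2 = -119.9997° (elbow-down)
β = atan2(-5.1965,-5.9997) = -139.1036°; ψ = atan2(-2.5981,7.5000) = -19.1066°
θ_1 = β − ψ = -119.9969°
θ_3 = φ − θ_1 − θ_2 = -45.0033° (wrapped to (-180°,180°])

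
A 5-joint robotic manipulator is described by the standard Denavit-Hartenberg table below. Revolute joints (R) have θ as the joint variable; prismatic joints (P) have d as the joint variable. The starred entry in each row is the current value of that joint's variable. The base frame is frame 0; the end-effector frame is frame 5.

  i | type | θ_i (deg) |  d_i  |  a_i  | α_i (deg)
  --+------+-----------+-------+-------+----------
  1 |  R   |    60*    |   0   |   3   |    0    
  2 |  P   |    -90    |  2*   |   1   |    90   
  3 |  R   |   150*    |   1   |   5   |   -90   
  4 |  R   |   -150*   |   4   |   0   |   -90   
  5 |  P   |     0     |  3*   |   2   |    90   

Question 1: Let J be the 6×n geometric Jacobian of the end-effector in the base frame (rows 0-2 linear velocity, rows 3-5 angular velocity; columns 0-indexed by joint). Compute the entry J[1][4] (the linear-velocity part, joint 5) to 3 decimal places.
prismatic axis z_4 = (-0.8080,-0.5335,0.2500)
J_v[:, 4] = z_4; J_ω[:, 4] = (0,0,0)
entry J[1][4] = -0.5335

-0.533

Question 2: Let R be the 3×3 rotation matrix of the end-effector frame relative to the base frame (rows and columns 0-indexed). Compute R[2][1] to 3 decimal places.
End-effector y-axis (col 1 of R) = (-0.8080,-0.5335,0.2500)
R[2][1] = 0.2500

0.250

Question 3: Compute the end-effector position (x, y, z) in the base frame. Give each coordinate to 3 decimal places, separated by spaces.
-5.241 1.181 0.920

after link 1: o_1 = (1.5000, 2.5981, 0.0000)
after link 2: o_2 = (2.3660, 2.0981, 2.0000)
after link 3: o_3 = (-1.8840, 3.3971, 4.5000)
after link 4: o_4 = (-3.6160, 4.3971, 1.0359)
after link 5: o_5 = (-5.2410, 1.1806, 0.9199)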